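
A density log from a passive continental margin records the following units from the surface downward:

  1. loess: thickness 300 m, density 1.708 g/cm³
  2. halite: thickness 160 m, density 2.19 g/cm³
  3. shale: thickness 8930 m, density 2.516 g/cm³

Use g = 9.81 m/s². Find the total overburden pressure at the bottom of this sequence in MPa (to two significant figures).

loess: 1708 kg/m³ × 9.81 m/s² × 300 m = 5.027×10^6 Pa = 5.027 MPa
halite: 2190 kg/m³ × 9.81 m/s² × 160 m = 3.437×10^6 Pa = 3.437 MPa
shale: 2516 kg/m³ × 9.81 m/s² × 8930 m = 2.204×10^8 Pa = 220.4 MPa
Total = 5.027 + 3.437 + 220.4 = 228.87 MPa

230 MPa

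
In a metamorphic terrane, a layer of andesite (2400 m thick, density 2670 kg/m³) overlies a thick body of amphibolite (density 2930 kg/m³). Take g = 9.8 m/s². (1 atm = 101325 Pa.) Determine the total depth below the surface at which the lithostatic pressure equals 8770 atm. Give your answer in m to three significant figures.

Pressure at base of upper layers: 2670×9.8×2400 = 6.280×10^7 Pa = 619.8 atm
Remaining pressure to be supplied by amphibolite: 8.886×10^8 − 6.280×10^7 = 8.258×10^8 Pa
Additional depth in amphibolite = 8.258×10^8 Pa / (2930 kg/m³ × 9.8 m/s²) = 28760 m
Total depth = 2400 m + 28760 m = 31160 m

31200 m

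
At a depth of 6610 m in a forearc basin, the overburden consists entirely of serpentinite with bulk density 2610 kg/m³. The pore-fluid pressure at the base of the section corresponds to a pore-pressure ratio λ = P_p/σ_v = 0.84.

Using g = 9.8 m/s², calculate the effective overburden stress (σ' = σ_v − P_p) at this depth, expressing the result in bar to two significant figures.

270 bar

Overburden (lithostatic) stress σ_v:
serpentinite: 2610 kg/m³ × 9.8 m/s² × 6610 m = 1.691×10^8 Pa = 169.1 MPa
Pore pressure P_p = λ·σ_v = 0.84 × 169.1 MPa = 142.0 MPa
Effective stress σ' = σ_v − P_p = 169.1 − 142.0 = 27.051 MPa = 270.51 bar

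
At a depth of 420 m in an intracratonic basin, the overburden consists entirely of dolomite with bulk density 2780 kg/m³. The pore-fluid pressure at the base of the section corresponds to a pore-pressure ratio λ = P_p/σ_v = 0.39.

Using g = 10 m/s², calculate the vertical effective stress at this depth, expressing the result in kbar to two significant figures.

Overburden (lithostatic) stress σ_v:
dolomite: 2780 kg/m³ × 10 m/s² × 420 m = 1.168×10^7 Pa = 11.68 MPa
Pore pressure P_p = λ·σ_v = 0.39 × 11.68 MPa = 4.554 MPa
Effective stress σ' = σ_v − P_p = 11.68 − 4.554 = 7.1224 MPa = 0.071224 kbar

0.071 kbar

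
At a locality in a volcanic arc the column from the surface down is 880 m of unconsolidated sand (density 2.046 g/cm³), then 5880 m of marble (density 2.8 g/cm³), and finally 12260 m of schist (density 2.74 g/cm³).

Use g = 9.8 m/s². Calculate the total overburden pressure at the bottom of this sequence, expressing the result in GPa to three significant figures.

unconsolidated sand: 2046 kg/m³ × 9.8 m/s² × 880 m = 1.764×10^7 Pa = 0.01764 GPa
marble: 2800 kg/m³ × 9.8 m/s² × 5880 m = 1.613×10^8 Pa = 0.1613 GPa
schist: 2740 kg/m³ × 9.8 m/s² × 12260 m = 3.292×10^8 Pa = 0.3292 GPa
Total = 0.01764 + 0.1613 + 0.3292 = 0.50820 GPa

0.508 GPa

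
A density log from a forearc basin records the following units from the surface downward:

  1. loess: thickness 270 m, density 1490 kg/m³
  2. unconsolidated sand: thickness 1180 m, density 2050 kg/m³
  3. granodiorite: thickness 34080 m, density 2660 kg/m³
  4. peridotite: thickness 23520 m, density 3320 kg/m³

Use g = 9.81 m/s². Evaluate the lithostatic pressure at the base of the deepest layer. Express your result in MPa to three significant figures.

loess: 1490 kg/m³ × 9.81 m/s² × 270 m = 3.947×10^6 Pa = 3.947 MPa
unconsolidated sand: 2050 kg/m³ × 9.81 m/s² × 1180 m = 2.373×10^7 Pa = 23.73 MPa
granodiorite: 2660 kg/m³ × 9.81 m/s² × 34080 m = 8.893×10^8 Pa = 889.3 MPa
peridotite: 3320 kg/m³ × 9.81 m/s² × 23520 m = 7.660×10^8 Pa = 766.0 MPa
Total = 3.947 + 23.73 + 889.3 + 766.0 = 1683.0 MPa

1680 MPa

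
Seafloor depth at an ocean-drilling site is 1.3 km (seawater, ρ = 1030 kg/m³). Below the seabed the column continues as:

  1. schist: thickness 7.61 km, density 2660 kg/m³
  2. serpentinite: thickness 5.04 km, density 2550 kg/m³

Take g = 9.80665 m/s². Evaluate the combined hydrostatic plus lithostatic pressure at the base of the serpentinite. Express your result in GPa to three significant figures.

seawater: 1030 kg/m³ × 9.80665 m/s² × 1300 m = 1.313×10^7 Pa = 0.01313 GPa
schist: 2660 kg/m³ × 9.80665 m/s² × 7610 m = 1.985×10^8 Pa = 0.1985 GPa
serpentinite: 2550 kg/m³ × 9.80665 m/s² × 5040 m = 1.260×10^8 Pa = 0.1260 GPa
Total = 0.01313 + 0.1985 + 0.1260 = 0.33768 GPa

0.338 GPa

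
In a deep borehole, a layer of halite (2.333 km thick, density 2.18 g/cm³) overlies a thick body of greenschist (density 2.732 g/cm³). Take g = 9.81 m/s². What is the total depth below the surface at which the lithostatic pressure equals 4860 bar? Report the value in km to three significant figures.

18.6 km

Pressure at base of upper layers: 2180×9.81×2333 = 4.989×10^7 Pa = 498.9 bar
Remaining pressure to be supplied by greenschist: 4.860×10^8 − 4.989×10^7 = 4.361×10^8 Pa
Additional depth in greenschist = 4.361×10^8 Pa / (2732 kg/m³ × 9.81 m/s²) = 16272 m
Total depth = 2333 m + 16272 m = 18605 m
= 18.605 km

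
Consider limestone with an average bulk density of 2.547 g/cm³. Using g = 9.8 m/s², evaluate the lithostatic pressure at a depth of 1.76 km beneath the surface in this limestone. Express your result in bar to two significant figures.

440 bar

limestone: 2547 kg/m³ × 9.8 m/s² × 1760 m = 4.393×10^7 Pa = 439.3 bar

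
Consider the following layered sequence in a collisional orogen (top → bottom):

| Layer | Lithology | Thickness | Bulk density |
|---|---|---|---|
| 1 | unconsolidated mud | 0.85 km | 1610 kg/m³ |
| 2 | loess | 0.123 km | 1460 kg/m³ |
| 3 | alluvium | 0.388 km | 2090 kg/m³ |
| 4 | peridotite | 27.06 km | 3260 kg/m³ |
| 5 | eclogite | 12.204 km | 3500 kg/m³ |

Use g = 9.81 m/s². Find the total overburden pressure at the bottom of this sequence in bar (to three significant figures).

13100 bar

unconsolidated mud: 1610 kg/m³ × 9.81 m/s² × 850 m = 1.342×10^7 Pa = 134.2 bar
loess: 1460 kg/m³ × 9.81 m/s² × 123 m = 1.762×10^6 Pa = 17.62 bar
alluvium: 2090 kg/m³ × 9.81 m/s² × 388 m = 7.955×10^6 Pa = 79.55 bar
peridotite: 3260 kg/m³ × 9.81 m/s² × 27060 m = 8.654×10^8 Pa = 8654 bar
eclogite: 3500 kg/m³ × 9.81 m/s² × 12204 m = 4.190×10^8 Pa = 4190 bar
Total = 134.2 + 17.62 + 79.55 + 8654 + 4190 = 13076 bar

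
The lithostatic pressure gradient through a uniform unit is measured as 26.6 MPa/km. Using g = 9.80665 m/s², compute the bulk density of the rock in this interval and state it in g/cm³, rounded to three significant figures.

ρ = (dP/dz)/g = 26.6 MPa/km / 9.80665 m/s² = 26600 Pa/m / 9.80665 m/s² = 2712.4 kg/m³
= 2.712 g/cm³

2.71 g/cm³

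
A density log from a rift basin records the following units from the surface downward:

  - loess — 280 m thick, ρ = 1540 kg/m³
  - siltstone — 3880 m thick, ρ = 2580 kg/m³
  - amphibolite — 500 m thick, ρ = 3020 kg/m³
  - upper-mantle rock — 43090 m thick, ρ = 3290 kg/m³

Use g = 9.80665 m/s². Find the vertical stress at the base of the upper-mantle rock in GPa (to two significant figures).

1.5 GPa

loess: 1540 kg/m³ × 9.80665 m/s² × 280 m = 4.229×10^6 Pa = 4.229×10^-3 GPa
siltstone: 2580 kg/m³ × 9.80665 m/s² × 3880 m = 9.817×10^7 Pa = 0.09817 GPa
amphibolite: 3020 kg/m³ × 9.80665 m/s² × 500 m = 1.481×10^7 Pa = 0.01481 GPa
upper-mantle rock: 3290 kg/m³ × 9.80665 m/s² × 43090 m = 1.390×10^9 Pa = 1.390 GPa
Total = 4.229×10^-3 + 0.09817 + 0.01481 + 1.390 = 1.5075 GPa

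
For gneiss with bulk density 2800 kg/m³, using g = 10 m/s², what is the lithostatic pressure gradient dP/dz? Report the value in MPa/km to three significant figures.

dP/dz = ρg = 2800 kg/m³ × 10 m/s² = 28000 Pa/m
= 28000 Pa/m × (1 MPa/km / 1000.0 Pa/m) = 28.000 MPa/km

28.0 MPa/km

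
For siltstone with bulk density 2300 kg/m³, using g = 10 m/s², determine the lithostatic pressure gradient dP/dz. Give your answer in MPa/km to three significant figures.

23.0 MPa/km

dP/dz = ρg = 2300 kg/m³ × 10 m/s² = 23000 Pa/m
= 23000 Pa/m × (1 MPa/km / 1000.0 Pa/m) = 23.000 MPa/km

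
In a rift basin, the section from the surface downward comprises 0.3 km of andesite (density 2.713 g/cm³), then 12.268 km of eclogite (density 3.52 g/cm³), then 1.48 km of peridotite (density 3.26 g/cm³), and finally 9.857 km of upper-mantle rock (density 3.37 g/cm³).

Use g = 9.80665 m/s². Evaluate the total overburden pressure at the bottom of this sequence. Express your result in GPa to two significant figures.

0.80 GPa

andesite: 2713 kg/m³ × 9.80665 m/s² × 300 m = 7.982×10^6 Pa = 7.982×10^-3 GPa
eclogite: 3520 kg/m³ × 9.80665 m/s² × 12268 m = 4.235×10^8 Pa = 0.4235 GPa
peridotite: 3260 kg/m³ × 9.80665 m/s² × 1480 m = 4.732×10^7 Pa = 0.04732 GPa
upper-mantle rock: 3370 kg/m³ × 9.80665 m/s² × 9857 m = 3.258×10^8 Pa = 0.3258 GPa
Total = 7.982×10^-3 + 0.4235 + 0.04732 + 0.3258 = 0.80454 GPa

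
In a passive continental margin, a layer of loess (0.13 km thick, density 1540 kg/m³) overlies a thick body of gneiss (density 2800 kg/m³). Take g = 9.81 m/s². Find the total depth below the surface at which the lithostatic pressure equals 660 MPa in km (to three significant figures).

Pressure at base of upper layers: 1540×9.81×130 = 1.964×10^6 Pa = 1.964 MPa
Remaining pressure to be supplied by gneiss: 6.600×10^8 − 1.964×10^6 = 6.580×10^8 Pa
Additional depth in gneiss = 6.580×10^8 Pa / (2800 kg/m³ × 9.81 m/s²) = 23956 m
Total depth = 130 m + 23956 m = 24086 m
= 24.086 km

24.1 km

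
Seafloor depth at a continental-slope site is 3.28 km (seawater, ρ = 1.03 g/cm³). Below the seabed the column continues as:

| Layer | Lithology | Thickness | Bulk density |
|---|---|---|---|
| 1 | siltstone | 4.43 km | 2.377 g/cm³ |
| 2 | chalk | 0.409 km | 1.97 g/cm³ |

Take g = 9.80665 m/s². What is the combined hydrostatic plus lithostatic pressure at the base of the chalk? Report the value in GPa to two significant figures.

seawater: 1030 kg/m³ × 9.80665 m/s² × 3280 m = 3.313×10^7 Pa = 0.03313 GPa
siltstone: 2377 kg/m³ × 9.80665 m/s² × 4430 m = 1.033×10^8 Pa = 0.1033 GPa
chalk: 1970 kg/m³ × 9.80665 m/s² × 409 m = 7.902×10^6 Pa = 7.902×10^-3 GPa
Total = 0.03313 + 0.1033 + 7.902×10^-3 = 0.14430 GPa

0.14 GPa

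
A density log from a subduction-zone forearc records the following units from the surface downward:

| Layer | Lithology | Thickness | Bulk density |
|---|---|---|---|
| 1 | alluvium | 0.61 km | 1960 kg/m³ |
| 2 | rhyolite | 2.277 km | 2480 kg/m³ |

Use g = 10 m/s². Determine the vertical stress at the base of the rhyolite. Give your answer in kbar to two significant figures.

alluvium: 1960 kg/m³ × 10 m/s² × 610 m = 1.196×10^7 Pa = 0.1196 kbar
rhyolite: 2480 kg/m³ × 10 m/s² × 2277 m = 5.647×10^7 Pa = 0.5647 kbar
Total = 0.1196 + 0.5647 = 0.68426 kbar

0.68 kbar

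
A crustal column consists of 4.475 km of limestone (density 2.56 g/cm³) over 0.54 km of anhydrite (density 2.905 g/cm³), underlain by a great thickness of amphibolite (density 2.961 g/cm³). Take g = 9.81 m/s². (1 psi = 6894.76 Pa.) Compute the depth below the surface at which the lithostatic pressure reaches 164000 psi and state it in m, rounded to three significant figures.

Pressure at base of upper layers: 2560×9.81×4475 + 2905×9.81×540 = 1.278×10^8 Pa = 18532 psi
Remaining pressure to be supplied by amphibolite: 1.131×10^9 − 1.278×10^8 = 1.003×10^9 Pa
Additional depth in amphibolite = 1.003×10^9 Pa / (2961 kg/m³ × 9.81 m/s²) = 34529 m
Total depth = 5015 m + 34529 m = 39544 m

39500 m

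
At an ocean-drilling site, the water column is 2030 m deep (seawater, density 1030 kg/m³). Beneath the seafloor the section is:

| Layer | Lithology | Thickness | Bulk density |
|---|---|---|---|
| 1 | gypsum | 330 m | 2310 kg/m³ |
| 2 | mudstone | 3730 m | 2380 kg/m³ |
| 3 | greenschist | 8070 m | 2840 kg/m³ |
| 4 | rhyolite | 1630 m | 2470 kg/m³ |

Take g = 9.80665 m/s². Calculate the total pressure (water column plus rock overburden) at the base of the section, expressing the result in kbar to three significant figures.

seawater: 1030 kg/m³ × 9.80665 m/s² × 2030 m = 2.050×10^7 Pa = 0.2050 kbar
gypsum: 2310 kg/m³ × 9.80665 m/s² × 330 m = 7.476×10^6 Pa = 0.07476 kbar
mudstone: 2380 kg/m³ × 9.80665 m/s² × 3730 m = 8.706×10^7 Pa = 0.8706 kbar
greenschist: 2840 kg/m³ × 9.80665 m/s² × 8070 m = 2.248×10^8 Pa = 2.248 kbar
rhyolite: 2470 kg/m³ × 9.80665 m/s² × 1630 m = 3.948×10^7 Pa = 0.3948 kbar
Total = 0.2050 + 0.07476 + 0.8706 + 2.248 + 0.3948 = 3.7928 kbar

3.79 kbar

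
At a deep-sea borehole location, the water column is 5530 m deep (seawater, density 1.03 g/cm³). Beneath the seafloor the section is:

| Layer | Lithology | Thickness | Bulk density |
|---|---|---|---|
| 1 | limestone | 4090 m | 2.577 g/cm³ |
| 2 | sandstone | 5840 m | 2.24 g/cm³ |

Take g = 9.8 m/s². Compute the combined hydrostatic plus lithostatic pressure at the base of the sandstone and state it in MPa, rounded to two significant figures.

seawater: 1030 kg/m³ × 9.8 m/s² × 5530 m = 5.582×10^7 Pa = 55.82 MPa
limestone: 2577 kg/m³ × 9.8 m/s² × 4090 m = 1.033×10^8 Pa = 103.3 MPa
sandstone: 2240 kg/m³ × 9.8 m/s² × 5840 m = 1.282×10^8 Pa = 128.2 MPa
Total = 55.82 + 103.3 + 128.2 = 287.31 MPa

290 MPa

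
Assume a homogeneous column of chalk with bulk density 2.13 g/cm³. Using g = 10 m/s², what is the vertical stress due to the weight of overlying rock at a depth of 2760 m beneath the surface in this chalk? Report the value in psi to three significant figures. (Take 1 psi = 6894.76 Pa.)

chalk: 2130 kg/m³ × 10 m/s² × 2760 m = 5.879×10^7 Pa = 8526 psi

8530 psi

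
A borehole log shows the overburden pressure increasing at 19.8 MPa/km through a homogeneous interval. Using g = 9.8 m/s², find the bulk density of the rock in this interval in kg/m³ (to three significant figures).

2020 kg/m³

ρ = (dP/dz)/g = 19.8 MPa/km / 9.8 m/s² = 19800 Pa/m / 9.8 m/s² = 2020.4 kg/m³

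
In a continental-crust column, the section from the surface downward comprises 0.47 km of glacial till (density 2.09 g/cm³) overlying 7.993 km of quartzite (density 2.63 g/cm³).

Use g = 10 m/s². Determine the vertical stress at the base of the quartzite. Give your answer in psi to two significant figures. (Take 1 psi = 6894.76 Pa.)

glacial till: 2090 kg/m³ × 10 m/s² × 470 m = 9.823×10^6 Pa = 1425 psi
quartzite: 2630 kg/m³ × 10 m/s² × 7993 m = 2.102×10^8 Pa = 30489 psi
Total = 1425 + 30489 = 31914 psi

32000 psi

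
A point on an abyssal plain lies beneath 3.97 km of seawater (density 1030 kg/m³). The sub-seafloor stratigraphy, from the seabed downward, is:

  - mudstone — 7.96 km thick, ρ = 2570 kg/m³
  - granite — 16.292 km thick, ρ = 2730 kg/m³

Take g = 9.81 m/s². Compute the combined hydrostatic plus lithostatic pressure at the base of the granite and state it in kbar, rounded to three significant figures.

6.77 kbar

seawater: 1030 kg/m³ × 9.81 m/s² × 3970 m = 4.011×10^7 Pa = 0.4011 kbar
mudstone: 2570 kg/m³ × 9.81 m/s² × 7960 m = 2.007×10^8 Pa = 2.007 kbar
granite: 2730 kg/m³ × 9.81 m/s² × 16292 m = 4.363×10^8 Pa = 4.363 kbar
Total = 0.4011 + 2.007 + 4.363 = 6.7712 kbar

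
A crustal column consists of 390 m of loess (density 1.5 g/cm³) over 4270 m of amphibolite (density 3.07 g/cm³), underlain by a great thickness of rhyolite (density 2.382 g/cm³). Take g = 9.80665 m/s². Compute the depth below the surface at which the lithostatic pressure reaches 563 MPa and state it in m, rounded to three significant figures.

Pressure at base of upper layers: 1500×9.80665×390 + 3070×9.80665×4270 = 1.343×10^8 Pa = 134.3 MPa
Remaining pressure to be supplied by rhyolite: 5.630×10^8 − 1.343×10^8 = 4.287×10^8 Pa
Additional depth in rhyolite = 4.287×10^8 Pa / (2382 kg/m³ × 9.80665 m/s²) = 18353 m
Total depth = 4660 m + 18353 m = 23013 m

23000 m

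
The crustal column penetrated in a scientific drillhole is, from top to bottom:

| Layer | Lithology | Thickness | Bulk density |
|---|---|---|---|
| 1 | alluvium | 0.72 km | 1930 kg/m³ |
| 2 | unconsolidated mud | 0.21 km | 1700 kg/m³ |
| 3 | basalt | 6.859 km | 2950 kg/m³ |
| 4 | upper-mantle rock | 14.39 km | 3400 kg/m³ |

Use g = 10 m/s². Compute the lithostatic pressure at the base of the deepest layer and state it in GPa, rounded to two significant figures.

0.71 GPa

alluvium: 1930 kg/m³ × 10 m/s² × 720 m = 1.390×10^7 Pa = 0.01390 GPa
unconsolidated mud: 1700 kg/m³ × 10 m/s² × 210 m = 3.570×10^6 Pa = 3.570×10^-3 GPa
basalt: 2950 kg/m³ × 10 m/s² × 6859 m = 2.023×10^8 Pa = 0.2023 GPa
upper-mantle rock: 3400 kg/m³ × 10 m/s² × 14390 m = 4.893×10^8 Pa = 0.4893 GPa
Total = 0.01390 + 3.570×10^-3 + 0.2023 + 0.4893 = 0.70907 GPa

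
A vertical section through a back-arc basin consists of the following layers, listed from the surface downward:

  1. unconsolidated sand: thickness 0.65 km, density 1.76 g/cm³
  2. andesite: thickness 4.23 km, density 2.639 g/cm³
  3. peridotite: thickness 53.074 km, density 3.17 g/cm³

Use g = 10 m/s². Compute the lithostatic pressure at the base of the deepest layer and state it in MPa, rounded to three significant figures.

1810 MPa

unconsolidated sand: 1760 kg/m³ × 10 m/s² × 650 m = 1.144×10^7 Pa = 11.44 MPa
andesite: 2639 kg/m³ × 10 m/s² × 4230 m = 1.116×10^8 Pa = 111.6 MPa
peridotite: 3170 kg/m³ × 10 m/s² × 53074 m = 1.682×10^9 Pa = 1682 MPa
Total = 11.44 + 111.6 + 1682 = 1805.5 MPa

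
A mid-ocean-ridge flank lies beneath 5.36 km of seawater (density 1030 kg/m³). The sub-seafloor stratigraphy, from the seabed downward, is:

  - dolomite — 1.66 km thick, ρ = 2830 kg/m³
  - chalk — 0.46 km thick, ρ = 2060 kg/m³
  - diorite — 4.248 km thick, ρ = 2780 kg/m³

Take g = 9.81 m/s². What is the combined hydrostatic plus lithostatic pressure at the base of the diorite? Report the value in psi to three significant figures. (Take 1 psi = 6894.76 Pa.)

32700 psi

seawater: 1030 kg/m³ × 9.81 m/s² × 5360 m = 5.416×10^7 Pa = 7855 psi
dolomite: 2830 kg/m³ × 9.81 m/s² × 1660 m = 4.609×10^7 Pa = 6684 psi
chalk: 2060 kg/m³ × 9.81 m/s² × 460 m = 9.296×10^6 Pa = 1348 psi
diorite: 2780 kg/m³ × 9.81 m/s² × 4248 m = 1.159×10^8 Pa = 16803 psi
Total = 7855 + 6684 + 1348 + 16803 = 32690 psi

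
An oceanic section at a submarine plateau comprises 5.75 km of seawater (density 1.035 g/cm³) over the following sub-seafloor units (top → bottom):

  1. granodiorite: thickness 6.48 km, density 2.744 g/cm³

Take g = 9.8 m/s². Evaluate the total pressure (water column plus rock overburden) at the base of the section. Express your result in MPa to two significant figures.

seawater: 1035 kg/m³ × 9.8 m/s² × 5750 m = 5.832×10^7 Pa = 58.32 MPa
granodiorite: 2744 kg/m³ × 9.8 m/s² × 6480 m = 1.743×10^8 Pa = 174.3 MPa
Total = 58.32 + 174.3 = 232.58 MPa

230 MPa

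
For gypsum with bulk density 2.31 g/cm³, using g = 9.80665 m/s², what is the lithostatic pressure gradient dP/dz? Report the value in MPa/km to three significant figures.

dP/dz = ρg = 2310 kg/m³ × 9.80665 m/s² = 22653 Pa/m
= 22653 Pa/m × (1 MPa/km / 1000.0 Pa/m) = 22.653 MPa/km

22.7 MPa/km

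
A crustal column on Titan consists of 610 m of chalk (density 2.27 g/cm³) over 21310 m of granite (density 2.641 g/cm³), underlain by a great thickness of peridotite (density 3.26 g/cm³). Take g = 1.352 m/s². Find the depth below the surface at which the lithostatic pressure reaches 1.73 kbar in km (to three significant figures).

Pressure at base of upper layers: 2270×1.352×610 + 2641×1.352×21310 = 7.796×10^7 Pa = 0.7796 kbar
Remaining pressure to be supplied by peridotite: 1.730×10^8 − 7.796×10^7 = 9.504×10^7 Pa
Additional depth in peridotite = 9.504×10^7 Pa / (3260 kg/m³ × 1.352 m/s²) = 21563 m
Total depth = 21920 m + 21563 m = 43483 m
= 43.483 km

43.5 km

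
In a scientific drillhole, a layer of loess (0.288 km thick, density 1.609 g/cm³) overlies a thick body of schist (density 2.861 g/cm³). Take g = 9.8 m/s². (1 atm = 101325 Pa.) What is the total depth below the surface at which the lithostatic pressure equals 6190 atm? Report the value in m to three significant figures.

22500 m

Pressure at base of upper layers: 1609×9.8×288 = 4.541×10^6 Pa = 44.82 atm
Remaining pressure to be supplied by schist: 6.272×10^8 − 4.541×10^6 = 6.227×10^8 Pa
Additional depth in schist = 6.227×10^8 Pa / (2861 kg/m³ × 9.8 m/s²) = 22208 m
Total depth = 288 m + 22208 m = 22496 m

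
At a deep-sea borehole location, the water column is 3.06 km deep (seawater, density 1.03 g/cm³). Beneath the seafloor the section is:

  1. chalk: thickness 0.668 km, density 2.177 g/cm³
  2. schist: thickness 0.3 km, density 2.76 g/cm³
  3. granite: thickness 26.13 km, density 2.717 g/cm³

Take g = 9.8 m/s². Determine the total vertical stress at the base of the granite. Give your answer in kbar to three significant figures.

7.49 kbar

seawater: 1030 kg/m³ × 9.8 m/s² × 3060 m = 3.089×10^7 Pa = 0.3089 kbar
chalk: 2177 kg/m³ × 9.8 m/s² × 668 m = 1.425×10^7 Pa = 0.1425 kbar
schist: 2760 kg/m³ × 9.8 m/s² × 300 m = 8.114×10^6 Pa = 0.08114 kbar
granite: 2717 kg/m³ × 9.8 m/s² × 26130 m = 6.958×10^8 Pa = 6.958 kbar
Total = 0.3089 + 0.1425 + 0.08114 + 6.958 = 7.4901 kbar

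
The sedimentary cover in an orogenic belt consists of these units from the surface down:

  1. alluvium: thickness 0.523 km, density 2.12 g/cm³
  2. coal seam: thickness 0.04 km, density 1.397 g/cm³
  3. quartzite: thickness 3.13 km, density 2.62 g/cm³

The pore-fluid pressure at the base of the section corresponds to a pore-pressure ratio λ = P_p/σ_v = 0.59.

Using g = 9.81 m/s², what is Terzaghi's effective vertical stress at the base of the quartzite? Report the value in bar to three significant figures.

377 bar

Overburden (lithostatic) stress σ_v:
alluvium: 2120 kg/m³ × 9.81 m/s² × 523 m = 1.088×10^7 Pa = 10.88 MPa
coal seam: 1397 kg/m³ × 9.81 m/s² × 40 m = 5.482×10^5 Pa = 0.5482 MPa
quartzite: 2620 kg/m³ × 9.81 m/s² × 3130 m = 8.045×10^7 Pa = 80.45 MPa
Total = 10.88 + 0.5482 + 80.45 = 91.873 MPa
Pore pressure P_p = λ·σ_v = 0.59 × 91.87 MPa = 54.21 MPa
Effective stress σ' = σ_v − P_p = 91.87 − 54.21 = 37.668 MPa = 376.68 bar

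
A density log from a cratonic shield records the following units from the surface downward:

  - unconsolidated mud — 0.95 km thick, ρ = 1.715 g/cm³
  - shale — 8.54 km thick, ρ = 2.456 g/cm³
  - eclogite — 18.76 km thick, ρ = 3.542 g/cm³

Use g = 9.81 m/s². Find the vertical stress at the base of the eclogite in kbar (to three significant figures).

8.74 kbar

unconsolidated mud: 1715 kg/m³ × 9.81 m/s² × 950 m = 1.598×10^7 Pa = 0.1598 kbar
shale: 2456 kg/m³ × 9.81 m/s² × 8540 m = 2.058×10^8 Pa = 2.058 kbar
eclogite: 3542 kg/m³ × 9.81 m/s² × 18760 m = 6.519×10^8 Pa = 6.519 kbar
Total = 0.1598 + 2.058 + 6.519 = 8.7359 kbar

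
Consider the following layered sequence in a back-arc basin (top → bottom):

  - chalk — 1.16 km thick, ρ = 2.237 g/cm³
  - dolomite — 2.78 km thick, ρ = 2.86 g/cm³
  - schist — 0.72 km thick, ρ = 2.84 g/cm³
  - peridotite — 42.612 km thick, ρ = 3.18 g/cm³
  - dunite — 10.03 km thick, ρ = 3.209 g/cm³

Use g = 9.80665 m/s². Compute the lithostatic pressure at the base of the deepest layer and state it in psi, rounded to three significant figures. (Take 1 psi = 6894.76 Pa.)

256000 psi

chalk: 2237 kg/m³ × 9.80665 m/s² × 1160 m = 2.545×10^7 Pa = 3691 psi
dolomite: 2860 kg/m³ × 9.80665 m/s² × 2780 m = 7.797×10^7 Pa = 11309 psi
schist: 2840 kg/m³ × 9.80665 m/s² × 720 m = 2.005×10^7 Pa = 2908 psi
peridotite: 3180 kg/m³ × 9.80665 m/s² × 42612 m = 1.329×10^9 Pa = 1.927×10^5 psi
dunite: 3209 kg/m³ × 9.80665 m/s² × 10030 m = 3.156×10^8 Pa = 45780 psi
Total = 3691 + 11309 + 2908 + 1.927×10^5 + 45780 = 2.5642×10^5 psi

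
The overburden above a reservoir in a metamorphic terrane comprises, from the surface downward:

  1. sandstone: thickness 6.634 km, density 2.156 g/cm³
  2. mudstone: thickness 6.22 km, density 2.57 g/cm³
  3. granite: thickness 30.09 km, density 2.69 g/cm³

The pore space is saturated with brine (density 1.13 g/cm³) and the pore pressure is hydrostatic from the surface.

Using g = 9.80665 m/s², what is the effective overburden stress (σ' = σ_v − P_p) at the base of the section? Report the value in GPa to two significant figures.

Overburden (lithostatic) stress σ_v:
sandstone: 2156 kg/m³ × 9.80665 m/s² × 6634 m = 1.403×10^8 Pa = 140.3 MPa
mudstone: 2570 kg/m³ × 9.80665 m/s² × 6220 m = 1.568×10^8 Pa = 156.8 MPa
granite: 2690 kg/m³ × 9.80665 m/s² × 30090 m = 7.938×10^8 Pa = 793.8 MPa
Total = 140.3 + 156.8 + 793.8 = 1090.8 MPa
Pore pressure P_p = 1130 kg/m³ × 9.80665 m/s² × 42944 m = 4.759×10^8 Pa = 475.9 MPa
Effective stress σ' = σ_v − P_p = 1091 − 475.9 = 614.91 MPa = 0.61491 GPa

0.61 GPa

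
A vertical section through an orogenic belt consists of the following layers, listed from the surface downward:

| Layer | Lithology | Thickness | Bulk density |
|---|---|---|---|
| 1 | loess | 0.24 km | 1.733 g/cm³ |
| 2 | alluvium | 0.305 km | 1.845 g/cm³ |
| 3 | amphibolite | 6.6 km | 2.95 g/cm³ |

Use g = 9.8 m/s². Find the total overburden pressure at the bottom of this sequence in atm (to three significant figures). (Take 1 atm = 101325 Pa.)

loess: 1733 kg/m³ × 9.8 m/s² × 240 m = 4.076×10^6 Pa = 40.23 atm
alluvium: 1845 kg/m³ × 9.8 m/s² × 305 m = 5.515×10^6 Pa = 54.43 atm
amphibolite: 2950 kg/m³ × 9.8 m/s² × 6600 m = 1.908×10^8 Pa = 1883 atm
Total = 40.23 + 54.43 + 1883 = 1977.8 atm

1980 atm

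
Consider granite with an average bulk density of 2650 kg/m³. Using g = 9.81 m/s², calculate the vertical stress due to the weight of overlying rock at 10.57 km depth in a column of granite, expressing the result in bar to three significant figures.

2750 bar

granite: 2650 kg/m³ × 9.81 m/s² × 10570 m = 2.748×10^8 Pa = 2748 bar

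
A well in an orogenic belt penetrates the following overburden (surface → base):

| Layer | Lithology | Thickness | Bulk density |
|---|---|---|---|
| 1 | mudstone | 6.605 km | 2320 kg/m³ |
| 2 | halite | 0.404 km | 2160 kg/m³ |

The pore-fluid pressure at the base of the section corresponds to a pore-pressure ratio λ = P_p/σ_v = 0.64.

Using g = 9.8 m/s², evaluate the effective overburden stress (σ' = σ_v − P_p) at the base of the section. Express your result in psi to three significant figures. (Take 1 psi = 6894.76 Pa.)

Overburden (lithostatic) stress σ_v:
mudstone: 2320 kg/m³ × 9.8 m/s² × 6605 m = 1.502×10^8 Pa = 150.2 MPa
halite: 2160 kg/m³ × 9.8 m/s² × 404 m = 8.552×10^6 Pa = 8.552 MPa
Total = 150.2 + 8.552 = 158.72 MPa
Pore pressure P_p = λ·σ_v = 0.64 × 158.7 MPa = 101.6 MPa
Effective stress σ' = σ_v − P_p = 158.7 − 101.6 = 57.140 MPa = 8287.5 psi

8290 psi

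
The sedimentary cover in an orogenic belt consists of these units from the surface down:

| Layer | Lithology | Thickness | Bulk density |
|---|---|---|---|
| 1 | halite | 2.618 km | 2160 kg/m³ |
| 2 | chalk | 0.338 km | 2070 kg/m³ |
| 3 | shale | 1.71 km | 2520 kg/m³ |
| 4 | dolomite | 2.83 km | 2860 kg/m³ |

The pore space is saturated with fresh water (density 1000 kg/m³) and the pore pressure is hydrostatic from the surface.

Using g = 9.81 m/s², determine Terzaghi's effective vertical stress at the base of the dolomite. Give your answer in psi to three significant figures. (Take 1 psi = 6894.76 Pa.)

Overburden (lithostatic) stress σ_v:
halite: 2160 kg/m³ × 9.81 m/s² × 2618 m = 5.547×10^7 Pa = 55.47 MPa
chalk: 2070 kg/m³ × 9.81 m/s² × 338 m = 6.864×10^6 Pa = 6.864 MPa
shale: 2520 kg/m³ × 9.81 m/s² × 1710 m = 4.227×10^7 Pa = 42.27 MPa
dolomite: 2860 kg/m³ × 9.81 m/s² × 2830 m = 7.940×10^7 Pa = 79.40 MPa
Total = 55.47 + 6.864 + 42.27 + 79.40 = 184.01 MPa
Pore pressure P_p = 1000 kg/m³ × 9.81 m/s² × 7496 m = 7.354×10^7 Pa = 73.54 MPa
Effective stress σ' = σ_v − P_p = 184.0 − 73.54 = 110.48 MPa = 16023 psi

16000 psi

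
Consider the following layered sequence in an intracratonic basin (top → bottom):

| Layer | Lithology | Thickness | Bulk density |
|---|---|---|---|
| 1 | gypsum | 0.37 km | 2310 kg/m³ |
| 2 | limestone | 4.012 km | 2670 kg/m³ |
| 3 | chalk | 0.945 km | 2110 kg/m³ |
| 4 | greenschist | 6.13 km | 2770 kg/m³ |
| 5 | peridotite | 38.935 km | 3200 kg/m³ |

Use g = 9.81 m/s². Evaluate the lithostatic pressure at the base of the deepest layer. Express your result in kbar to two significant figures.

gypsum: 2310 kg/m³ × 9.81 m/s² × 370 m = 8.385×10^6 Pa = 0.08385 kbar
limestone: 2670 kg/m³ × 9.81 m/s² × 4012 m = 1.051×10^8 Pa = 1.051 kbar
chalk: 2110 kg/m³ × 9.81 m/s² × 945 m = 1.956×10^7 Pa = 0.1956 kbar
greenschist: 2770 kg/m³ × 9.81 m/s² × 6130 m = 1.666×10^8 Pa = 1.666 kbar
peridotite: 3200 kg/m³ × 9.81 m/s² × 38935 m = 1.222×10^9 Pa = 12.22 kbar
Total = 0.08385 + 1.051 + 0.1956 + 1.666 + 12.22 = 15.219 kbar

15 kbar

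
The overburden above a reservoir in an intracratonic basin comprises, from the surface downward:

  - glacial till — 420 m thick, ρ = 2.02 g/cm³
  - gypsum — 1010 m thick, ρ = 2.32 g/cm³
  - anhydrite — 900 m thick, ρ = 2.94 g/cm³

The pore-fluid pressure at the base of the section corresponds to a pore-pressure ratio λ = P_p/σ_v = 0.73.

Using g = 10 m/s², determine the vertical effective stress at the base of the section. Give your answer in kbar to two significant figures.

Overburden (lithostatic) stress σ_v:
glacial till: 2020 kg/m³ × 10 m/s² × 420 m = 8.484×10^6 Pa = 8.484 MPa
gypsum: 2320 kg/m³ × 10 m/s² × 1010 m = 2.343×10^7 Pa = 23.43 MPa
anhydrite: 2940 kg/m³ × 10 m/s² × 900 m = 2.646×10^7 Pa = 26.46 MPa
Total = 8.484 + 23.43 + 26.46 = 58.376 MPa
Pore pressure P_p = λ·σ_v = 0.73 × 58.38 MPa = 42.61 MPa
Effective stress σ' = σ_v − P_p = 58.38 − 42.61 = 15.762 MPa = 0.15762 kbar

0.16 kbar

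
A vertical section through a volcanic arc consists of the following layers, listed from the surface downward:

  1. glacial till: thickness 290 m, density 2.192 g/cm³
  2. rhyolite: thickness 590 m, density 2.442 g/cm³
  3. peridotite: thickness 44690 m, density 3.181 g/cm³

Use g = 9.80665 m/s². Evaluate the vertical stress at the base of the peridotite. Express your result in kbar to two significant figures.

14 kbar

glacial till: 2192 kg/m³ × 9.80665 m/s² × 290 m = 6.234×10^6 Pa = 0.06234 kbar
rhyolite: 2442 kg/m³ × 9.80665 m/s² × 590 m = 1.413×10^7 Pa = 0.1413 kbar
peridotite: 3181 kg/m³ × 9.80665 m/s² × 44690 m = 1.394×10^9 Pa = 13.94 kbar
Total = 0.06234 + 0.1413 + 13.94 = 14.145 kbar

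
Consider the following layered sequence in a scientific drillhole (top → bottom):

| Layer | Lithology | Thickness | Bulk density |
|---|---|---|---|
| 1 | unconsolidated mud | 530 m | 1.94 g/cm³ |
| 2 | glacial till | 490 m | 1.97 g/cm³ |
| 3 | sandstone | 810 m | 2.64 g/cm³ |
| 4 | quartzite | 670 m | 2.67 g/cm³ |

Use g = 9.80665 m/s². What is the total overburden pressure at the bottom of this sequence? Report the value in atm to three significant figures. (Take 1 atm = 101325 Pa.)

573 atm

unconsolidated mud: 1940 kg/m³ × 9.80665 m/s² × 530 m = 1.008×10^7 Pa = 99.51 atm
glacial till: 1970 kg/m³ × 9.80665 m/s² × 490 m = 9.466×10^6 Pa = 93.43 atm
sandstone: 2640 kg/m³ × 9.80665 m/s² × 810 m = 2.097×10^7 Pa = 207.0 atm
quartzite: 2670 kg/m³ × 9.80665 m/s² × 670 m = 1.754×10^7 Pa = 173.1 atm
Total = 99.51 + 93.43 + 207.0 + 173.1 = 573.04 atm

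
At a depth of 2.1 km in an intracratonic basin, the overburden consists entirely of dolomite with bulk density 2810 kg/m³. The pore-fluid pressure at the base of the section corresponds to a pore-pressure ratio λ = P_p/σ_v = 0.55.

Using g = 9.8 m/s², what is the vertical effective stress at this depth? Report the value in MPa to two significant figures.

Overburden (lithostatic) stress σ_v:
dolomite: 2810 kg/m³ × 9.8 m/s² × 2100 m = 5.783×10^7 Pa = 57.83 MPa
Pore pressure P_p = λ·σ_v = 0.55 × 57.83 MPa = 31.81 MPa
Effective stress σ' = σ_v − P_p = 57.83 − 31.81 = 26.023 MPa

26 MPa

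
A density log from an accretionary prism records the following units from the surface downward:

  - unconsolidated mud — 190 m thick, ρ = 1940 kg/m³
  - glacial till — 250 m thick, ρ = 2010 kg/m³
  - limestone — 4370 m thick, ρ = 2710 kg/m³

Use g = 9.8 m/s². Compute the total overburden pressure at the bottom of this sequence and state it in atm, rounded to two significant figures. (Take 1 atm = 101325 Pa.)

unconsolidated mud: 1940 kg/m³ × 9.8 m/s² × 190 m = 3.612×10^6 Pa = 35.65 atm
glacial till: 2010 kg/m³ × 9.8 m/s² × 250 m = 4.925×10^6 Pa = 48.60 atm
limestone: 2710 kg/m³ × 9.8 m/s² × 4370 m = 1.161×10^8 Pa = 1145 atm
Total = 35.65 + 48.60 + 1145 = 1229.7 atm

1200 atm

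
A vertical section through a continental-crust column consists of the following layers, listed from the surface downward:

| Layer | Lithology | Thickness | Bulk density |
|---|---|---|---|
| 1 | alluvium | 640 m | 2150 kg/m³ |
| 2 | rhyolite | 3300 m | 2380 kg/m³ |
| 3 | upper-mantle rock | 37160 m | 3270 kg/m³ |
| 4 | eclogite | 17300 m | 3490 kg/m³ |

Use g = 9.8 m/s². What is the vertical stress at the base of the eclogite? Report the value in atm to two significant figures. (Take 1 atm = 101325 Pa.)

18000 atm

alluvium: 2150 kg/m³ × 9.8 m/s² × 640 m = 1.348×10^7 Pa = 133.1 atm
rhyolite: 2380 kg/m³ × 9.8 m/s² × 3300 m = 7.697×10^7 Pa = 759.6 atm
upper-mantle rock: 3270 kg/m³ × 9.8 m/s² × 37160 m = 1.191×10^9 Pa = 11753 atm
eclogite: 3490 kg/m³ × 9.8 m/s² × 17300 m = 5.917×10^8 Pa = 5840 atm
Total = 133.1 + 759.6 + 11753 + 5840 = 18485 atm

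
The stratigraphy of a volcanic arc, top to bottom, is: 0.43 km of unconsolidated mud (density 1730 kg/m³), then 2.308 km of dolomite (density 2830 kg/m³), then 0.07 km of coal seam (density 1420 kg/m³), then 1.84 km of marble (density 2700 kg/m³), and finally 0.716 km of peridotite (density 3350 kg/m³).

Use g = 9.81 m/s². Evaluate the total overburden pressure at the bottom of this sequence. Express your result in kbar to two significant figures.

1.4 kbar

unconsolidated mud: 1730 kg/m³ × 9.81 m/s² × 430 m = 7.298×10^6 Pa = 0.07298 kbar
dolomite: 2830 kg/m³ × 9.81 m/s² × 2308 m = 6.408×10^7 Pa = 0.6408 kbar
coal seam: 1420 kg/m³ × 9.81 m/s² × 70 m = 9.751×10^5 Pa = 9.751×10^-3 kbar
marble: 2700 kg/m³ × 9.81 m/s² × 1840 m = 4.874×10^7 Pa = 0.4874 kbar
peridotite: 3350 kg/m³ × 9.81 m/s² × 716 m = 2.353×10^7 Pa = 0.2353 kbar
Total = 0.07298 + 0.6408 + 9.751×10^-3 + 0.4874 + 0.2353 = 1.4461 kbar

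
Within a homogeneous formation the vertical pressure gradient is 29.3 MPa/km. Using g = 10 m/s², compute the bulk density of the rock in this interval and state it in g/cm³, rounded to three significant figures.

2.93 g/cm³

ρ = (dP/dz)/g = 29.3 MPa/km / 10 m/s² = 29300 Pa/m / 10 m/s² = 2930.0 kg/m³
= 2.930 g/cm³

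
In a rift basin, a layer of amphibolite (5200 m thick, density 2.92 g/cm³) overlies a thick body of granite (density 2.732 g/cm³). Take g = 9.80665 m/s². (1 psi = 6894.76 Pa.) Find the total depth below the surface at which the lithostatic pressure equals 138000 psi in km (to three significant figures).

35.2 km

Pressure at base of upper layers: 2920×9.80665×5200 = 1.489×10^8 Pa = 21597 psi
Remaining pressure to be supplied by granite: 9.515×10^8 − 1.489×10^8 = 8.026×10^8 Pa
Additional depth in granite = 8.026×10^8 Pa / (2732 kg/m³ × 9.80665 m/s²) = 29956 m
Total depth = 5200 m + 29956 m = 35156 m
= 35.156 km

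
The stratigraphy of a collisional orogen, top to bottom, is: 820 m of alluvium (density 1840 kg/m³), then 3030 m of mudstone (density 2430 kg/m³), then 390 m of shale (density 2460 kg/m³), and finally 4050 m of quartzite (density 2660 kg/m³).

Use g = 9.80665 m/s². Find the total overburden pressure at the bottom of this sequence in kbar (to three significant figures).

alluvium: 1840 kg/m³ × 9.80665 m/s² × 820 m = 1.480×10^7 Pa = 0.1480 kbar
mudstone: 2430 kg/m³ × 9.80665 m/s² × 3030 m = 7.221×10^7 Pa = 0.7221 kbar
shale: 2460 kg/m³ × 9.80665 m/s² × 390 m = 9.409×10^6 Pa = 0.09409 kbar
quartzite: 2660 kg/m³ × 9.80665 m/s² × 4050 m = 1.056×10^8 Pa = 1.056 kbar
Total = 0.1480 + 0.7221 + 0.09409 + 1.056 = 2.0206 kbar

2.02 kbar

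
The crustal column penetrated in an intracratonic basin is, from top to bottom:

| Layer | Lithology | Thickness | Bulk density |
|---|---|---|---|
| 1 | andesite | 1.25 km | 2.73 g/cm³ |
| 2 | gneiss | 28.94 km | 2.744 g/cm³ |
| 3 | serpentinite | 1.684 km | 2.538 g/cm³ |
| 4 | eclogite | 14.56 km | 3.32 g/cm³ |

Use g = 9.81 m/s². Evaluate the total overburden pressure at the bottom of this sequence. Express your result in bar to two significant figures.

13000 bar

andesite: 2730 kg/m³ × 9.81 m/s² × 1250 m = 3.348×10^7 Pa = 334.8 bar
gneiss: 2744 kg/m³ × 9.81 m/s² × 28940 m = 7.790×10^8 Pa = 7790 bar
serpentinite: 2538 kg/m³ × 9.81 m/s² × 1684 m = 4.193×10^7 Pa = 419.3 bar
eclogite: 3320 kg/m³ × 9.81 m/s² × 14560 m = 4.742×10^8 Pa = 4742 bar
Total = 334.8 + 7790 + 419.3 + 4742 = 13286 bar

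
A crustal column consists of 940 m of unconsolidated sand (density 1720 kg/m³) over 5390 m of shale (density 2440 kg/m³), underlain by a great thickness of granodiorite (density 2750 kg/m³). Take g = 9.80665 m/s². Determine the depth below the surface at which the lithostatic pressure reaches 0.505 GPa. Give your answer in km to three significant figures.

Pressure at base of upper layers: 1720×9.80665×940 + 2440×9.80665×5390 = 1.448×10^8 Pa = 0.1448 GPa
Remaining pressure to be supplied by granodiorite: 5.050×10^8 − 1.448×10^8 = 3.602×10^8 Pa
Additional depth in granodiorite = 3.602×10^8 Pa / (2750 kg/m³ × 9.80665 m/s²) = 13355 m
Total depth = 6330 m + 13355 m = 19685 m
= 19.685 km

19.7 km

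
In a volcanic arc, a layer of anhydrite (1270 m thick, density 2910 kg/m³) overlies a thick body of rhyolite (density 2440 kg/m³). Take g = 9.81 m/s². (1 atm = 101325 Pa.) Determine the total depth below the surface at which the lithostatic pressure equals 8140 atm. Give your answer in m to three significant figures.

34200 m

Pressure at base of upper layers: 2910×9.81×1270 = 3.625×10^7 Pa = 357.8 atm
Remaining pressure to be supplied by rhyolite: 8.248×10^8 − 3.625×10^7 = 7.885×10^8 Pa
Additional depth in rhyolite = 7.885×10^8 Pa / (2440 kg/m³ × 9.81 m/s²) = 32943 m
Total depth = 1270 m + 32943 m = 34213 m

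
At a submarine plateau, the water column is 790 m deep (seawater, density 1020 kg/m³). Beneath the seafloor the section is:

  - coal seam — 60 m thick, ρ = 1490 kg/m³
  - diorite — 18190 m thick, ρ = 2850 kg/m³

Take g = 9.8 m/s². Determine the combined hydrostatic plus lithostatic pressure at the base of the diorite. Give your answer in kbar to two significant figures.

seawater: 1020 kg/m³ × 9.8 m/s² × 790 m = 7.897×10^6 Pa = 0.07897 kbar
coal seam: 1490 kg/m³ × 9.8 m/s² × 60 m = 8.761×10^5 Pa = 8.761×10^-3 kbar
diorite: 2850 kg/m³ × 9.8 m/s² × 18190 m = 5.080×10^8 Pa = 5.080 kbar
Total = 0.07897 + 8.761×10^-3 + 5.080 = 5.1682 kbar

5.2 kbar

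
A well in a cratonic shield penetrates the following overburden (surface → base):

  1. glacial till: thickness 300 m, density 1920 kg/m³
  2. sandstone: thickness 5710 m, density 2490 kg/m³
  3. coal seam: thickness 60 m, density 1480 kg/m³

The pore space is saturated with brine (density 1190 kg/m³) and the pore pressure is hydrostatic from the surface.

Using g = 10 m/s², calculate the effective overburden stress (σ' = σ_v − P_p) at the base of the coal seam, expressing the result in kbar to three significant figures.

Overburden (lithostatic) stress σ_v:
glacial till: 1920 kg/m³ × 10 m/s² × 300 m = 5.760×10^6 Pa = 5.760 MPa
sandstone: 2490 kg/m³ × 10 m/s² × 5710 m = 1.422×10^8 Pa = 142.2 MPa
coal seam: 1480 kg/m³ × 10 m/s² × 60 m = 8.880×10^5 Pa = 0.8880 MPa
Total = 5.760 + 142.2 + 0.8880 = 148.83 MPa
Pore pressure P_p = 1190 kg/m³ × 10 m/s² × 6070 m = 7.223×10^7 Pa = 72.23 MPa
Effective stress σ' = σ_v − P_p = 148.8 − 72.23 = 76.594 MPa = 0.76594 kbar

0.766 kbar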